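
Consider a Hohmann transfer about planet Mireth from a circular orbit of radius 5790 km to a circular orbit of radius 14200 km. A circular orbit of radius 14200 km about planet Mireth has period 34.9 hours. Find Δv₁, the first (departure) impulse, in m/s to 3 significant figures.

Δv₁ = 213 m/s

From Kepler's third law T² = 4π²r³/μ at r = 14200 km, T = 34.9 hours = 34.9 × 3600 s = 1.2564×10^5 s: μ = 4π²r³/T² = 7160.92 km³/s².
Semi-major axis of the transfer orbit: a_t = (5790 + 14200)/2 = 9995 km.
On the circular orbit at r = 5790 km, v_c = √(μ/r) = 1.1121 km/s.
Transfer-orbit speed at the same r (vis-viva, a = a_t): v_t = √[μ(2/r − 1/a_t)] = 1.3256 km/s.
Δv₁ = |v_t − v_c| = |1.3256 − 1.1121| = 0.2135 km/s.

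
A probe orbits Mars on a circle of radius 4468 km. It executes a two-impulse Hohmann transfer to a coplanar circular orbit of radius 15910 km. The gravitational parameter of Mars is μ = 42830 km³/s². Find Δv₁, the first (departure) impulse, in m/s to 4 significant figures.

Δv₁ = 772.8 m/s

Transfer-ellipse semi-major axis a_t = (r₁ + r₂)/2 = (4468 + 15910)/2 = 10189 km.
Circular speed at r = 4468 km: v_c = √(μ/r) = 3.0961 km/s.
Vis-viva on the transfer ellipse at r = 4468 km gives v_t = √[μ(2/r − 1/a_t)] = 3.8689 km/s.
Δv₁ = |v_t − v_c| = |3.8689 − 3.0961| = 0.7728 km/s.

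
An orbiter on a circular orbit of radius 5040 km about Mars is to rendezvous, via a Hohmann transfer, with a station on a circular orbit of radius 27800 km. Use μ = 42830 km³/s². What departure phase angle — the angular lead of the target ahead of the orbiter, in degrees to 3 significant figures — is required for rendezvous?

Transfer-ellipse semi-major axis a_t = (r₁ + r₂)/2 = (5040 + 27800)/2 = 16420 km.
The half-period of the transfer ellipse is t = π√(a_t³/μ) = 31940 s.
Target angular speed ω₂ = √(μ/r₂³) = 4.465×10^-5 rad/s.
Angle swept by the target during transfer: ω₂·t = 1.4261 rad = 81.71°.
Arrival is 180° from departure on the ellipse, so φ = 180° − 81.71° = 98.3°.

φ = 98.3°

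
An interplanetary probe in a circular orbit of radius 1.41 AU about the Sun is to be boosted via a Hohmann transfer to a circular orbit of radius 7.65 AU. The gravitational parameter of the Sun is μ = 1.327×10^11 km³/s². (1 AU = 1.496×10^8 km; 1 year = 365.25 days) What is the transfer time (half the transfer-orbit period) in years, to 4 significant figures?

In km: r₁ = 1.41 × 1.496×10^8 = 2.10936×10^8 km; r₂ = 7.65 × 1.496×10^8 = 1.14444×10^9 km.
Transfer-ellipse semi-major axis a_t = (r₁ + r₂)/2 = (2.10936×10^8 + 1.14444×10^9)/2 = 6.77688×10^8 km.
By Kepler's third law the transfer-orbit period is T = 2π√(a_t³/μ), so t = T/2 = 1.5215×10^8 s.
Converting: 1.5215×10^8 s ÷ 3.15576×10^7 s/year (365.25 × 86400) = 4.821 years.

t = 4.821 years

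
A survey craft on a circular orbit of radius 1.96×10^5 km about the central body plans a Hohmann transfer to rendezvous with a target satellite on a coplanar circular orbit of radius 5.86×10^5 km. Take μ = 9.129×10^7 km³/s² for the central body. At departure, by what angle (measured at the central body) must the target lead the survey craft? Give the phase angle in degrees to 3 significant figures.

φ = 81.9°

Semi-major axis of the transfer orbit: a_t = (1.960×10^5 + 5.860×10^5)/2 = 3.910×10^5 km.
Transfer time t = π√(a_t³/μ) = 80390 s.
The target's mean motion on its circular orbit is ω₂ = √(μ/r₂³) = 2.130×10^-5 rad/s.
Angle swept by the target during transfer: ω₂·t = 1.7123 rad = 98.11°.
Arrival is 180° from departure on the ellipse, so φ = 180° − 98.11° = 81.9°.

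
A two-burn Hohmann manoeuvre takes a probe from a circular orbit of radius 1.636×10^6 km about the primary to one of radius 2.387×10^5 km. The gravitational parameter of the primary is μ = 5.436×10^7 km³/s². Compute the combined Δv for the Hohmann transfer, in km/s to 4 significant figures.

Transfer-ellipse semi-major axis a_t = (r₁ + r₂)/2 = (1.636×10^6 + 2.387×10^5)/2 = 9.3735×10^5 km.
At r₁ the circular-orbit speed is v₁ = √(μ/r₁) = 5.764 km/s.
On the transfer ellipse at r₁, v² = μ(2/r − 1/a) gives v_a = √[μ(2/r₁ − 1/a_t)] = 2.909 km/s.
First burn Δv₁ = |v_a − v₁| = 2.855 km/s.
Circular speed at r₂: v₂ = √(μ/r₂) = 15.091 km/s.
Transfer-orbit speed at r₂: v_p = √[μ(2/r₂ − 1/a_t)] = 19.937 km/s.
Second burn Δv₂ = |v₂ − v_p| = 4.846 km/s.
Δv = Δv₁ + Δv₂ = 2.855 + 4.846 = 7.701 km/s.

Δv = 7.701 km/s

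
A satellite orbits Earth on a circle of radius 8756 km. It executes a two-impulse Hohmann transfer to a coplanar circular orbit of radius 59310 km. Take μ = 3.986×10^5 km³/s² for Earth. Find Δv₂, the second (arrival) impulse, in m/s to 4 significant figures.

Transfer-ellipse semi-major axis a_t = (r₁ + r₂)/2 = (8756 + 59310)/2 = 34033 km.
On the circular orbit at r = 59310 km, v_c = √(μ/r) = 2.592 km/s.
Vis-viva on the transfer ellipse at r = 59310 km gives v_t = √[μ(2/r − 1/a_t)] = 1.315 km/s.
Δv₂ = |v_t − v_c| = |1.315 − 2.592| = 1.277 km/s.

Δv₂ = 1277 m/s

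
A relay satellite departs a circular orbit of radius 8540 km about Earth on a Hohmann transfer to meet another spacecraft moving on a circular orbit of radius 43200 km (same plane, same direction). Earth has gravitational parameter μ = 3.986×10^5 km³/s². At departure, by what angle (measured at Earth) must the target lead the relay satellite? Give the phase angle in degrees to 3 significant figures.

φ = 96.6°

Transfer-ellipse semi-major axis a_t = (r₁ + r₂)/2 = (8540 + 43200)/2 = 25870 km.
Transfer time t = π√(a_t³/μ) = 20705.0 s.
Target angular speed ω₂ = √(μ/r₂³) = 7.03142×10^-5 rad/s.
Angle swept by the target during transfer: ω₂·t = 1.45586 rad = 83.41°.
Arrival is 180° from departure on the ellipse, so φ = 180° − 83.41° = 96.6°.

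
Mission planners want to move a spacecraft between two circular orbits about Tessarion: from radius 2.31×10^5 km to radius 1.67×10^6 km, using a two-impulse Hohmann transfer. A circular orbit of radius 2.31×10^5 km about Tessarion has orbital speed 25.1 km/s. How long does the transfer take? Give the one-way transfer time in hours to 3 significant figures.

t = 67.0 hours

From the circular-orbit relation v² = μ/r at r = 2.31×10^5 km: μ = v²r = (25.1)² × 2.31×10^5 = 1.45532×10^8 km³/s².
The Hohmann ellipse has a_t = (r₁ + r₂)/2 = 9.505×10^5 km.
By Kepler's third law the transfer-orbit period is T = 2π√(a_t³/μ), so t = T/2 = 2.413×10^5 s.
Converting: 2.413×10^5 s ÷ 3600 s/hour = 67.0 hours.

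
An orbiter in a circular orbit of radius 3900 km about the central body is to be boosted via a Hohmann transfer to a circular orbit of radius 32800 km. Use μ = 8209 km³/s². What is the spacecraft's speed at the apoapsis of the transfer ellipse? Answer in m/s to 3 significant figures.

v = 231 m/s

Semi-major axis of the transfer orbit: a_t = (3900 + 32800)/2 = 18350 km.
At apoapsis, r = 32800 km.
Applying v² = μ(2/r − 1/a_t): v = 0.2306 km/s.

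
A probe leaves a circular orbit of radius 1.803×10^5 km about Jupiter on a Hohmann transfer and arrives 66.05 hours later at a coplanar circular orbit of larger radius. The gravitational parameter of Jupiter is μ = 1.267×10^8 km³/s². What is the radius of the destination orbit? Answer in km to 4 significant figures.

r₂ = 1.617×10^6 km

Transfer time t = 66.05 hours = 2.3778×10^5 s, and t = π√(a_t³/μ).
So a_t = (μ t²/π²)^(1/3) = (1.267×10^8 × (2.3778×10^5)² / π²)^(1/3) = 8.9869×10^5 km.
Since a_t = (r₁ + r₂)/2, r₂ = 2a_t − r₁ = 2×8.9869×10^5 − 1.803×10^5 = 1.61708×10^6 km.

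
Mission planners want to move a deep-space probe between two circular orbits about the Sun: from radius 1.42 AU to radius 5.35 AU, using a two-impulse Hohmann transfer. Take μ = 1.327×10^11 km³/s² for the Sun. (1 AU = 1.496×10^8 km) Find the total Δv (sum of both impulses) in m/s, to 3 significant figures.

Δv = 11000 m/s

In km: r₁ = 1.42 × 1.496×10^8 = 2.12432×10^8 km; r₂ = 5.35 × 1.496×10^8 = 8.0036×10^8 km.
The Hohmann ellipse has a_t = (r₁ + r₂)/2 = 5.06396×10^8 km.
Circular speed at r₁: v₁ = √(μ/r₁) = √(1.327×10^11/2.12432×10^8) = 24.9934 km/s.
Transfer-orbit speed at r₁ (v² = μ(2/r − 1/a)): v_p = √[μ(2/r₁ − 1/a_t)] = 31.4212 km/s.
First burn Δv₁ = |v_p − v₁| = 6.4278 km/s.
At r₂, v₂ = √(μ/r₂) = 12.87635 km/s.
Transfer-orbit speed at r₂: v_a = √[μ(2/r₂ − 1/a_t)] = 8.339838 km/s.
Second burn Δv₂ = |v₂ − v_a| = 4.5365 km/s.
Total Δv = Δv₁ + Δv₂ = 10.96 km/s.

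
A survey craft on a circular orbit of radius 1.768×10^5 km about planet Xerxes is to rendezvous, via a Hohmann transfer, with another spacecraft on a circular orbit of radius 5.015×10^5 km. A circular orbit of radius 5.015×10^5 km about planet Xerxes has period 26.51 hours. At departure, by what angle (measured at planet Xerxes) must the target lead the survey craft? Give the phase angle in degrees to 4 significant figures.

From Kepler's third law T² = 4π²r³/μ at r = 5.015×10^5 km, T = 26.51 hours = 26.51 × 3600 s = 95436 s: μ = 4π²r³/T² = 5.46699×10^8 km³/s².
Transfer-ellipse semi-major axis a_t = (r₁ + r₂)/2 = (1.768×10^5 + 5.015×10^5)/2 = 3.3915×10^5 km.
Transfer time t = π√(a_t³/μ) = 26540 s.
The target's mean motion on its circular orbit is ω₂ = √(μ/r₂³) = 6.584×10^-5 rad/s.
Angle swept by the target during transfer: ω₂·t = 1.747 rad = 100.1°.
The survey craft traverses 180° on the transfer ellipse, so the target must lead by 180° − 100.1° = 79.90°.

φ = 79.90°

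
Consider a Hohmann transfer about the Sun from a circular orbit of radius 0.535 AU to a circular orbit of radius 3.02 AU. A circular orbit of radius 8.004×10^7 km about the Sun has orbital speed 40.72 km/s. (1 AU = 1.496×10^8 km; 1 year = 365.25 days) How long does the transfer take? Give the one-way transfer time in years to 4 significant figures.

t = 1.185 years

From the circular-orbit relation v² = μ/r at r = 8.004×10^7 km: μ = v²r = (40.72)² × 8.004×10^7 = 1.32716×10^11 km³/s².
In km: r₁ = 0.535 × 1.496×10^8 = 8.0036×10^7 km; r₂ = 3.02 × 1.496×10^8 = 4.51792×10^8 km.
Transfer-ellipse semi-major axis a_t = (r₁ + r₂)/2 = (8.0036×10^7 + 4.51792×10^8)/2 = 2.65914×10^8 km.
Half the transfer-orbit period gives t = π√(a_t³/μ) = 3.739×10^7 s.
Converting: 3.739×10^7 s ÷ 3.15576×10^7 s/year (365.25 × 86400) = 1.185 years.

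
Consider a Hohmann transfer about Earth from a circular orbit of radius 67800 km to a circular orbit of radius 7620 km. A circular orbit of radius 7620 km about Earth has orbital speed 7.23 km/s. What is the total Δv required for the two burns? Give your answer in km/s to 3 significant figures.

Δv = 3.80 km/s

From the circular-orbit relation v² = μ/r at r = 7620 km: μ = v²r = (7.23)² × 7620 = 3.98319×10^5 km³/s².
Semi-major axis of the transfer orbit: a_t = (67800 + 7620)/2 = 37710 km.
Circular speed at r₁: v₁ = √(μ/r₁) = √(3.98319×10^5/67800) = 2.42382 km/s.
Transfer-orbit speed at r₁ (vis-viva equation): v_a = √[μ(2/r₁ − 1/a_t)] = 1.08956 km/s.
First burn Δv₁ = |v_a − v₁| = 1.3343 km/s.
At r₂, v₂ = √(μ/r₂) = 7.2300 km/s.
Transfer-orbit speed at r₂: v_p = √[μ(2/r₂ − 1/a_t)] = 9.6945 km/s.
Second burn Δv₂ = |v₂ − v_p| = 2.4645 km/s.
Δv = Δv₁ + Δv₂ = 1.3343 + 2.4645 = 3.799 km/s.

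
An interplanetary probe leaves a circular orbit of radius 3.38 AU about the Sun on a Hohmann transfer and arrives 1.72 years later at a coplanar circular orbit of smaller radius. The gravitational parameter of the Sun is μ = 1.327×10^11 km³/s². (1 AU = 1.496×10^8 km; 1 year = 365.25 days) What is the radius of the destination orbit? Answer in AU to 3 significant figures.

In km: r₁ = 3.38 × 1.496×10^8 = 5.05648×10^8 km.
Transfer time t = 1.72 years × 365.25 × 86400 s = 5.4279072×10^7 s, and t = π√(a_t³/μ).
So a_t = (μ t²/π²)^(1/3) = (1.327×10^11 × (5.4279072×10^7)² / π²)^(1/3) = 3.4089×10^8 km.
Since a_t = (r₁ + r₂)/2, r₂ = 2a_t − r₁ = 2×3.4089×10^8 − 5.05648×10^8 = 1.76132×10^8 km.
In AU: r₂ = 1.76132×10^8 / 1.496×10^8 = 1.18 AU.

r₂ = 1.18 AU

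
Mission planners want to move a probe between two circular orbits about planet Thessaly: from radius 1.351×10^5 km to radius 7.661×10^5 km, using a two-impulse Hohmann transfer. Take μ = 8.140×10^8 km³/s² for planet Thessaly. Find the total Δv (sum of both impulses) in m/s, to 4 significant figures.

Δv = 38340 m/s

The Hohmann ellipse has a_t = (r₁ + r₂)/2 = 4.506×10^5 km.
Circular speed at r₁: v₁ = √(μ/r₁) = √(8.140×10^8/1.351×10^5) = 77.622 km/s.
Transfer-orbit speed at r₁ (v² = μ(2/r − 1/a)): v_p = √[μ(2/r₁ − 1/a_t)] = 101.21 km/s.
First burn Δv₁ = |v_p − v₁| = 23.59 km/s.
At r₂, v₂ = √(μ/r₂) = 32.60 km/s.
Transfer-orbit speed at r₂: v_a = √[μ(2/r₂ − 1/a_t)] = 17.85 km/s.
Second burn Δv₂ = |v₂ − v_a| = 14.75 km/s.
Δv = Δv₁ + Δv₂ = 23.59 + 14.75 = 38.34 km/s.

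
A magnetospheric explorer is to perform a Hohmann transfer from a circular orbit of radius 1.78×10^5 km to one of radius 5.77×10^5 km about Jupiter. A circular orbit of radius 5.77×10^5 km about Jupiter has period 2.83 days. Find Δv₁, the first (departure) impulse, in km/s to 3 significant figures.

Δv₁ = 6.31 km/s

From Kepler's third law T² = 4π²r³/μ at r = 5.77×10^5 km, T = 2.83 days = 2.83 × 86400 s = 2.44512×10^5 s: μ = 4π²r³/T² = 1.26849×10^8 km³/s².
Transfer-ellipse semi-major axis a_t = (r₁ + r₂)/2 = (1.780×10^5 + 5.770×10^5)/2 = 3.775×10^5 km.
Circular speed at r = 1.780×10^5 km: v_c = √(μ/r) = 26.695 km/s.
Transfer-orbit speed at the same r (vis-viva, a = a_t): v_t = √[μ(2/r − 1/a_t)] = 33.004 km/s.
Δv₁ = |v_t − v_c| = |33.004 − 26.695| = 6.309 km/s.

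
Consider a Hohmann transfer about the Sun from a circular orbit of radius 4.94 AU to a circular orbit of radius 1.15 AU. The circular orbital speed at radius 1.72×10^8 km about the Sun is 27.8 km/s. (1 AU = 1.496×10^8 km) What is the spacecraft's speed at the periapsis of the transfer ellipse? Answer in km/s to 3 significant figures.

From the circular-orbit relation v² = μ/r at r = 1.72×10^8 km: μ = v²r = (27.8)² × 1.72×10^8 = 1.32928×10^11 km³/s².
In km: r₁ = 4.94 × 1.496×10^8 = 7.39024×10^8 km; r₂ = 1.15 × 1.496×10^8 = 1.7204×10^8 km.
The Hohmann ellipse has a_t = (r₁ + r₂)/2 = 4.55532×10^8 km.
The periapsis of the transfer ellipse is at r = 1.7204×10^8 km.
Applying v² = μ(2/r − 1/a_t): v = 35.40 km/s.

v = 35.4 km/s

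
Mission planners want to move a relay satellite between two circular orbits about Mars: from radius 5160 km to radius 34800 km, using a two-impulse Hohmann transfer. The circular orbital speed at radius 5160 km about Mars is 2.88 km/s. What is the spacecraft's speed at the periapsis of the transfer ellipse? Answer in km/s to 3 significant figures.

v = 3.80 km/s

From the circular-orbit relation v² = μ/r at r = 5160 km: μ = v²r = (2.88)² × 5160 = 42799.1 km³/s².
Semi-major axis of the transfer orbit: a_t = (5160 + 34800)/2 = 19980 km.
The periapsis of the transfer ellipse is at r = 5160 km.
Vis-viva: v = √[μ(2/r − 1/a_t)] = √[42799.1 × (2/5160 − 1/19980)] = 3.801 km/s.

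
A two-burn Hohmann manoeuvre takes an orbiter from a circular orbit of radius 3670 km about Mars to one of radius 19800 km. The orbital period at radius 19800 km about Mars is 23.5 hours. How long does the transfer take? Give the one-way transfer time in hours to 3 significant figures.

From Kepler's third law T² = 4π²r³/μ at r = 19800 km, T = 23.5 hours = 23.5 × 3600 s = 84600 s: μ = 4π²r³/T² = 42816.8 km³/s².
The Hohmann ellipse has a_t = (r₁ + r₂)/2 = 11735 km.
By Kepler's third law the transfer-orbit period is T = 2π√(a_t³/μ), so t = T/2 = 19300 s.
Converting: 19300 s ÷ 3600 s/hour = 5.36 hours.

t = 5.36 hours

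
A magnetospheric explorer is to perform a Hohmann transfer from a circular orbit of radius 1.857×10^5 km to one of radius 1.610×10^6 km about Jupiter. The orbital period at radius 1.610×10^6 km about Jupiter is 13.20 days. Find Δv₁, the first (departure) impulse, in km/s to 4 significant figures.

From Kepler's third law T² = 4π²r³/μ at r = 1.610×10^6 km, T = 13.20 days = 13.20 × 86400 s = 1.14048×10^6 s: μ = 4π²r³/T² = 1.26667×10^8 km³/s².
The Hohmann ellipse has a_t = (r₁ + r₂)/2 = 8.9785×10^5 km.
Circular speed at r = 1.857×10^5 km: v_c = √(μ/r) = 26.117 km/s.
Vis-viva on the transfer ellipse at r = 1.857×10^5 km gives v_t = √[μ(2/r − 1/a_t)] = 34.973 km/s.
Δv₁ = |v_t − v_c| = |34.973 − 26.117| = 8.856 km/s.

Δv₁ = 8.856 km/s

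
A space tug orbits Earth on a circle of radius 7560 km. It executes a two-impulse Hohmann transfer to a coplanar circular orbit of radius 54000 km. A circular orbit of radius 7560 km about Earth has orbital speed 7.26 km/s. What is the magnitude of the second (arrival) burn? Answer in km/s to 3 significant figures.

From the circular-orbit relation v² = μ/r at r = 7560 km: μ = v²r = (7.26)² × 7560 = 3.98469×10^5 km³/s².
The Hohmann ellipse has a_t = (r₁ + r₂)/2 = 30780 km.
On the circular orbit at r = 54000 km, v_c = √(μ/r) = 2.716 km/s.
Transfer-orbit speed at the same r (vis-viva, a = a_t): v_t = √[μ(2/r − 1/a_t)] = 1.346 km/s.
Δv₂ = |v_t − v_c| = |1.346 − 2.716| = 1.370 km/s.

Δv₂ = 1.37 km/s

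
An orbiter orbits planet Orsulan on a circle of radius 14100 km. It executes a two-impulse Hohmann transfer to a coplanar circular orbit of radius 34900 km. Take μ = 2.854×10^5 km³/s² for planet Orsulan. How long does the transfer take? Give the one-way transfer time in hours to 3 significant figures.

The Hohmann ellipse has a_t = (r₁ + r₂)/2 = 24500 km.
By Kepler's third law the transfer-orbit period is T = 2π√(a_t³/μ), so t = T/2 = 22550 s.
Converting: 22550 s ÷ 3600 s/hour = 6.26 hours.

t = 6.26 hours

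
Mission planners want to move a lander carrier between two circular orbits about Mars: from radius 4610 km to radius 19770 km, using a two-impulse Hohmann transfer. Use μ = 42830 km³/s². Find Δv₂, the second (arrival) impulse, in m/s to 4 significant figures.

The Hohmann ellipse has a_t = (r₁ + r₂)/2 = 12190 km.
Circular speed at r = 19770 km: v_c = √(μ/r) = 1.47187 km/s.
Vis-viva on the transfer ellipse at r = 19770 km gives v_t = √[μ(2/r − 1/a_t)] = 0.905147 km/s.
Δv₂ = |v_t − v_c| = |0.905147 − 1.47187| = 0.5667 km/s.

Δv₂ = 566.7 m/s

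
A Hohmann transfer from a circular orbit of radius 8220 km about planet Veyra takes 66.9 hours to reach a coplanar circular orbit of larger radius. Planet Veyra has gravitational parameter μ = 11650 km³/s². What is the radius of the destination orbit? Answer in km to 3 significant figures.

Transfer time t = 66.9 hours = 2.4084×10^5 s, and t = π√(a_t³/μ).
So a_t = (μ t²/π²)^(1/3) = (11650 × (2.4084×10^5)² / π²)^(1/3) = 40910 km.
Since a_t = (r₁ + r₂)/2, r₂ = 2a_t − r₁ = 2×40910 − 8220 = 73600 km.

r₂ = 73600 km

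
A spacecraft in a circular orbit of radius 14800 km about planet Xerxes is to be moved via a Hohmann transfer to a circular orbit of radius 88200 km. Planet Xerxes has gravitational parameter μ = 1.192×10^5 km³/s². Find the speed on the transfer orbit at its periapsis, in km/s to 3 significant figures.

v = 3.71 km/s

Transfer-ellipse semi-major axis a_t = (r₁ + r₂)/2 = (14800 + 88200)/2 = 51500 km.
The periapsis of the transfer ellipse is at r = 14800 km.
From the vis-viva equation, v = √[μ(2/r − 1/a_t)] = 3.714 km/s.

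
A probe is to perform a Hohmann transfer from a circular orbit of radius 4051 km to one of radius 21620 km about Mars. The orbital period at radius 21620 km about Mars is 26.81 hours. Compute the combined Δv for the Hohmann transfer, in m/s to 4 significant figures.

Δv = 1585 m/s

From Kepler's third law T² = 4π²r³/μ at r = 21620 km, T = 26.81 hours = 26.81 × 3600 s = 96516 s: μ = 4π²r³/T² = 42828.0 km³/s².
The Hohmann ellipse has a_t = (r₁ + r₂)/2 = 12835.5 km.
At r₁ the circular-orbit speed is v₁ = √(μ/r₁) = 3.2515 km/s.
Transfer-orbit speed at r₁ (vis-viva equation): v_p = √[μ(2/r₁ − 1/a_t)] = 4.2199 km/s.
First burn Δv₁ = |v_p − v₁| = 0.9684 km/s.
At r₂, v₂ = √(μ/r₂) = 1.4075 km/s.
Transfer-orbit speed at r₂: v_a = √[μ(2/r₂ − 1/a_t)] = 0.79070 km/s.
Second burn Δv₂ = |v₂ − v_a| = 0.6168 km/s.
Δv = Δv₁ + Δv₂ = 0.9684 + 0.6168 = 1.585 km/s.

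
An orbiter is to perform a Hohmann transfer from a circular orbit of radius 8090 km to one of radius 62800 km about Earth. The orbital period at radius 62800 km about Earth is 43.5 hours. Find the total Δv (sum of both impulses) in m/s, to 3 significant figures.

From Kepler's third law T² = 4π²r³/μ at r = 62800 km, T = 43.5 hours = 43.5 × 3600 s = 1.566×10^5 s: μ = 4π²r³/T² = 3.98708×10^5 km³/s².
The Hohmann ellipse has a_t = (r₁ + r₂)/2 = 35445 km.
Circular speed at r₁: v₁ = √(μ/r₁) = √(3.98708×10^5/8090) = 7.020 km/s.
Transfer-orbit speed at r₁ (vis-viva equation): v_p = √[μ(2/r₁ − 1/a_t)] = 9.344 km/s.
First burn Δv₁ = |v_p − v₁| = 2.324 km/s.
At r₂, v₂ = √(μ/r₂) = 2.520 km/s.
Transfer-orbit speed at r₂: v_a = √[μ(2/r₂ − 1/a_t)] = 1.204 km/s.
Second burn Δv₂ = |v₂ − v_a| = 1.316 km/s.
Total Δv = Δv₁ + Δv₂ = 3.640 km/s.

Δv = 3640 m/s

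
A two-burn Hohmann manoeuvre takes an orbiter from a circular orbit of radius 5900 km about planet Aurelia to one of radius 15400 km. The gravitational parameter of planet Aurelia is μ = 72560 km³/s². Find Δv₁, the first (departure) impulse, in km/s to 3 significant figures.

Transfer-ellipse semi-major axis a_t = (r₁ + r₂)/2 = (5900 + 15400)/2 = 10650 km.
On the circular orbit at r = 5900 km, v_c = √(μ/r) = 3.506894 km/s.
Transfer-orbit speed at the same r (vis-viva, a = a_t): v_t = √[μ(2/r − 1/a_t)] = 4.217045 km/s.
Δv₁ = |v_t − v_c| = |4.217045 − 3.506894| = 0.7102 km/s.

Δv₁ = 0.710 km/s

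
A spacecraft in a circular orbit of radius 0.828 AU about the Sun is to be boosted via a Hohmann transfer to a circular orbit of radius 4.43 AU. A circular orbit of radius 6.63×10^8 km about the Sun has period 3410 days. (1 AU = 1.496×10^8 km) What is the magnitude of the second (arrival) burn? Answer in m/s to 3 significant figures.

Δv₂ = 6210 m/s

From Kepler's third law T² = 4π²r³/μ at r = 6.63×10^8 km, T = 3410 days = 3410 × 86400 s = 2.94624×10^8 s: μ = 4π²r³/T² = 1.32545×10^11 km³/s².
In km: r₁ = 0.828 × 1.496×10^8 = 1.238688×10^8 km; r₂ = 4.43 × 1.496×10^8 = 6.62728×10^8 km.
The Hohmann ellipse has a_t = (r₁ + r₂)/2 = 3.932984×10^8 km.
On the circular orbit at r = 6.62728×10^8 km, v_c = √(μ/r) = 14.14212 km/s.
Transfer-orbit speed at the same r (vis-viva, a = a_t): v_t = √[μ(2/r − 1/a_t)] = 7.936596 km/s.
Δv₂ = |v_t − v_c| = |7.936596 − 14.14212| = 6.206 km/s.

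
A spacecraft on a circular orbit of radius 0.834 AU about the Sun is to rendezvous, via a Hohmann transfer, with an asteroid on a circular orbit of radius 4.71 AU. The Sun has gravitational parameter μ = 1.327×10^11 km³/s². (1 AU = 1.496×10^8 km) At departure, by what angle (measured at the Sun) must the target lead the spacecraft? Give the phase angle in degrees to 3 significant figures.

In km: r₁ = 0.834 × 1.496×10^8 = 1.247664×10^8 km; r₂ = 4.71 × 1.496×10^8 = 7.04616×10^8 km.
Transfer-ellipse semi-major axis a_t = (r₁ + r₂)/2 = (1.247664×10^8 + 7.04616×10^8)/2 = 4.146912×10^8 km.
The half-period of the transfer ellipse is t = π√(a_t³/μ) = 7.2829×10^7 s.
The target's mean motion on its circular orbit is ω₂ = √(μ/r₂³) = 1.9476×10^-8 rad/s.
Angle swept by the target during transfer: ω₂·t = 1.4184 rad = 81.27°.
The spacecraft traverses 180° on the transfer ellipse, so the target must lead by 180° − 81.27° = 98.7°.

φ = 98.7°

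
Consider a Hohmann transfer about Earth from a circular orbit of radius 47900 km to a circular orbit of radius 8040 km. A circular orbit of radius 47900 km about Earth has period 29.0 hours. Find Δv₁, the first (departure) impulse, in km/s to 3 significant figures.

From Kepler's third law T² = 4π²r³/μ at r = 47900 km, T = 29.0 hours = 29.0 × 3600 s = 1.044×10^5 s: μ = 4π²r³/T² = 3.98075×10^5 km³/s².
Transfer-ellipse semi-major axis a_t = (r₁ + r₂)/2 = (47900 + 8040)/2 = 27970 km.
Circular speed at r = 47900 km: v_c = √(μ/r) = 2.883 km/s.
Vis-viva on the transfer ellipse at r = 47900 km gives v_t = √[μ(2/r − 1/a_t)] = 1.546 km/s.
Δv₁ = |v_t − v_c| = |1.546 − 2.883| = 1.337 km/s.

Δv₁ = 1.34 km/s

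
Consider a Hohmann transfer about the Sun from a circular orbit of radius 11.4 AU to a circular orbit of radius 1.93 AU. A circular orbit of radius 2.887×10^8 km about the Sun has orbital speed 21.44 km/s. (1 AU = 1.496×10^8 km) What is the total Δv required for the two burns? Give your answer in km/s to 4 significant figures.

Δv = 10.67 km/s

From the circular-orbit relation v² = μ/r at r = 2.887×10^8 km: μ = v²r = (21.44)² × 2.887×10^8 = 1.32708×10^11 km³/s².
In km: r₁ = 11.4 × 1.496×10^8 = 1.70544×10^9 km; r₂ = 1.93 × 1.496×10^8 = 2.88728×10^8 km.
Semi-major axis of the transfer orbit: a_t = (1.70544×10^9 + 2.88728×10^8)/2 = 9.97084×10^8 km.
Circular speed at r₁: v₁ = √(μ/r₁) = √(1.32708×10^11/1.70544×10^9) = 8.821 km/s.
Transfer-orbit speed at r₁ (vis-viva equation): v_a = √[μ(2/r₁ − 1/a_t)] = 4.747 km/s.
First burn Δv₁ = |v_a − v₁| = 4.074 km/s.
At r₂, v₂ = √(μ/r₂) = 21.44 km/s.
Transfer-orbit speed at r₂: v_p = √[μ(2/r₂ − 1/a_t)] = 28.04 km/s.
Second burn Δv₂ = |v₂ − v_p| = 6.600 km/s.
Δv = Δv₁ + Δv₂ = 4.074 + 6.600 = 10.67 km/s.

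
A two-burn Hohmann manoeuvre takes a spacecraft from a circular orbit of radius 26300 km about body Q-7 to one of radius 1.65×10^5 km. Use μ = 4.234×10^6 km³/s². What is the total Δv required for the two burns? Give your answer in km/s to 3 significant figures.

Transfer-ellipse semi-major axis a_t = (r₁ + r₂)/2 = (26300 + 1.650×10^5)/2 = 95650 km.
At r₁ the circular-orbit speed is v₁ = √(μ/r₁) = 12.688 km/s.
On the transfer ellipse at r₁, vis-viva gives v_p = √[μ(2/r₁ − 1/a_t)] = 16.665 km/s.
First burn Δv₁ = |v_p − v₁| = 3.977 km/s.
At r₂, v₂ = √(μ/r₂) = 5.0656 km/s.
Transfer-orbit speed at r₂: v_a = √[μ(2/r₂ − 1/a_t)] = 2.6562 km/s.
Second burn Δv₂ = |v₂ − v_a| = 2.409 km/s.
Δv = Δv₁ + Δv₂ = 3.977 + 2.409 = 6.386 km/s.

Δv = 6.39 km/s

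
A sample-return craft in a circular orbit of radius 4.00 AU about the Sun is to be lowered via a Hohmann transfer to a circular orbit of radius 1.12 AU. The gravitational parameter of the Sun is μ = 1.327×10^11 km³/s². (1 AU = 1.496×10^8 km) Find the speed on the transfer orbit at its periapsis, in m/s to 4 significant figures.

In km: r₁ = 4.00 × 1.496×10^8 = 5.984×10^8 km; r₂ = 1.12 × 1.496×10^8 = 1.67552×10^8 km.
The Hohmann ellipse has a_t = (r₁ + r₂)/2 = 3.82976×10^8 km.
At periapsis, r = 1.67552×10^8 km.
Applying v² = μ(2/r − 1/a_t): v = 35.18 km/s.

v = 35180 m/s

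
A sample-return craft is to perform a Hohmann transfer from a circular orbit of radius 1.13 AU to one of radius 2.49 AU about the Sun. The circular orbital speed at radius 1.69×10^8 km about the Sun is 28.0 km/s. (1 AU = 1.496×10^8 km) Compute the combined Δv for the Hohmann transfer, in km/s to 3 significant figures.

Δv = 8.80 km/s

From the circular-orbit relation v² = μ/r at r = 1.69×10^8 km: μ = v²r = (28.0)² × 1.69×10^8 = 1.32496×10^11 km³/s².
In km: r₁ = 1.13 × 1.496×10^8 = 1.69048×10^8 km; r₂ = 2.49 × 1.496×10^8 = 3.72504×10^8 km.
Semi-major axis of the transfer orbit: a_t = (1.69048×10^8 + 3.72504×10^8)/2 = 2.70776×10^8 km.
Circular speed at r₁: v₁ = √(μ/r₁) = √(1.32496×10^11/1.69048×10^8) = 27.99602 km/s.
On the transfer ellipse at r₁, vis-viva equation gives v_p = √[μ(2/r₁ − 1/a_t)] = 32.83649 km/s.
First burn Δv₁ = |v_p − v₁| = 4.84047 km/s.
Circular speed at r₂: v₂ = √(μ/r₂) = 18.85975 km/s.
Transfer-orbit speed at r₂: v_a = √[μ(2/r₂ − 1/a_t)] = 14.90170 km/s.
Second burn Δv₂ = |v₂ − v_a| = 3.95805 km/s.
Δv = Δv₁ + Δv₂ = 4.84047 + 3.95805 = 8.799 km/s.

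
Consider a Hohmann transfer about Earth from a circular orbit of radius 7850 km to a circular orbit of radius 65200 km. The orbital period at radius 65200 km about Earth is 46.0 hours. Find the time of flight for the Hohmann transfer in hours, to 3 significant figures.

t = 9.64 hours

From Kepler's third law T² = 4π²r³/μ at r = 65200 km, T = 46.0 hours = 46.0 × 3600 s = 1.656×10^5 s: μ = 4π²r³/T² = 3.99008×10^5 km³/s².
Transfer-ellipse semi-major axis a_t = (r₁ + r₂)/2 = (7850 + 65200)/2 = 36525 km.
Transfer time t = π√(a_t³/μ) = π√((36525)³ / 3.99008×10^5) = 34720 s.
Converting: 34720 s ÷ 3600 s/hour = 9.64 hours.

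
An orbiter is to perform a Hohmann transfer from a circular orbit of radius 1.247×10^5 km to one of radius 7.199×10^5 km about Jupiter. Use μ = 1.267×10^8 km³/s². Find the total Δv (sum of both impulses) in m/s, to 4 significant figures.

Semi-major axis of the transfer orbit: a_t = (1.247×10^5 + 7.199×10^5)/2 = 4.223×10^5 km.
Circular speed at r₁: v₁ = √(μ/r₁) = √(1.267×10^8/1.247×10^5) = 31.875 km/s.
Transfer-orbit speed at r₁ (vis-viva equation): v_p = √[μ(2/r₁ − 1/a_t)] = 41.618 km/s.
First burn Δv₁ = |v_p − v₁| = 9.743 km/s.
At r₂, v₂ = √(μ/r₂) = 13.266 km/s.
Transfer-orbit speed at r₂: v_a = √[μ(2/r₂ − 1/a_t)] = 7.2090 km/s.
Second burn Δv₂ = |v₂ − v_a| = 6.057 km/s.
Total Δv = Δv₁ + Δv₂ = 15.80 km/s.

Δv = 15800 m/s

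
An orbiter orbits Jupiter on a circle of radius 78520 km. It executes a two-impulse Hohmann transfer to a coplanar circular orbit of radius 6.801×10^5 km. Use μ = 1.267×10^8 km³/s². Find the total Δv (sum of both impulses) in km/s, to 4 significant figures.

Δv = 21.06 km/s

Transfer-ellipse semi-major axis a_t = (r₁ + r₂)/2 = (78520 + 6.801×10^5)/2 = 3.7931×10^5 km.
Circular speed at r₁: v₁ = √(μ/r₁) = √(1.267×10^8/78520) = 40.17 km/s.
Transfer-orbit speed at r₁ (v² = μ(2/r − 1/a)): v_p = √[μ(2/r₁ − 1/a_t)] = 53.79 km/s.
First burn Δv₁ = |v_p − v₁| = 13.62 km/s.
At r₂, v₂ = √(μ/r₂) = 13.649 km/s.
Transfer-orbit speed at r₂: v_a = √[μ(2/r₂ − 1/a_t)] = 6.2100 km/s.
Second burn Δv₂ = |v₂ − v_a| = 7.439 km/s.
Δv = Δv₁ + Δv₂ = 13.62 + 7.439 = 21.06 km/s.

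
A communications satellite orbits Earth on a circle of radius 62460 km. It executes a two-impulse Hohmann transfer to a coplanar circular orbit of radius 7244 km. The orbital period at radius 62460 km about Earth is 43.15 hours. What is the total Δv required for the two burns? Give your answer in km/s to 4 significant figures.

Δv = 3.887 km/s

From Kepler's third law T² = 4π²r³/μ at r = 62460 km, T = 43.15 hours = 43.15 × 3600 s = 1.5534×10^5 s: μ = 4π²r³/T² = 3.98657×10^5 km³/s².
The Hohmann ellipse has a_t = (r₁ + r₂)/2 = 34852 km.
Circular speed at r₁: v₁ = √(μ/r₁) = √(3.98657×10^5/62460) = 2.5264 km/s.
Transfer-orbit speed at r₁ (v² = μ(2/r − 1/a)): v_a = √[μ(2/r₁ − 1/a_t)] = 1.1518 km/s.
First burn Δv₁ = |v_a − v₁| = 1.3746 km/s.
At r₂, v₂ = √(μ/r₂) = 7.4184 km/s.
Transfer-orbit speed at r₂: v_p = √[μ(2/r₂ − 1/a_t)] = 9.9311 km/s.
Second burn Δv₂ = |v₂ − v_p| = 2.5127 km/s.
Total Δv = Δv₁ + Δv₂ = 3.887 km/s.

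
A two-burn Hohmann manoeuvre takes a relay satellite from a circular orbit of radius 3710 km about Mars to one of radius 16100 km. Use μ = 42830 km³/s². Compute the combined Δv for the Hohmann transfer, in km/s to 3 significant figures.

Transfer-ellipse semi-major axis a_t = (r₁ + r₂)/2 = (3710 + 16100)/2 = 9905 km.
Circular speed at r₁: v₁ = √(μ/r₁) = √(42830/3710) = 3.3977 km/s.
Transfer-orbit speed at r₁ (v² = μ(2/r − 1/a)): v_p = √[μ(2/r₁ − 1/a_t)] = 4.3318 km/s.
First burn Δv₁ = |v_p − v₁| = 0.9341 km/s.
At r₂, v₂ = √(μ/r₂) = 1.631 km/s.
Transfer-orbit speed at r₂: v_a = √[μ(2/r₂ − 1/a_t)] = 0.9982 km/s.
Second burn Δv₂ = |v₂ − v_a| = 0.6328 km/s.
Δv = Δv₁ + Δv₂ = 0.9341 + 0.6328 = 1.567 km/s.

Δv = 1.57 km/s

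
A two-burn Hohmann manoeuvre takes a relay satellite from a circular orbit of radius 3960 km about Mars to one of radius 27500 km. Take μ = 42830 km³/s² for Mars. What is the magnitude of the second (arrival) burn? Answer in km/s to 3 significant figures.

Transfer-ellipse semi-major axis a_t = (r₁ + r₂)/2 = (3960 + 27500)/2 = 15730 km.
Circular speed at r = 27500 km: v_c = √(μ/r) = 1.248 km/s.
Vis-viva on the transfer ellipse at r = 27500 km gives v_t = √[μ(2/r − 1/a_t)] = 0.6262 km/s.
Δv₂ = |v_t − v_c| = |0.6262 − 1.248| = 0.6218 km/s.

Δv₂ = 0.622 km/s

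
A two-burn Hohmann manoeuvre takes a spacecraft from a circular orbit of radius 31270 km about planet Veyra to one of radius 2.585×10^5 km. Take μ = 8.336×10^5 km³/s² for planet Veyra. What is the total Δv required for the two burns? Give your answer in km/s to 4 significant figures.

The Hohmann ellipse has a_t = (r₁ + r₂)/2 = 1.44885×10^5 km.
Circular speed at r₁: v₁ = √(μ/r₁) = √(8.336×10^5/31270) = 5.1632 km/s.
Transfer-orbit speed at r₁ (vis-viva equation): v_p = √[μ(2/r₁ − 1/a_t)] = 6.8966 km/s.
First burn Δv₁ = |v_p − v₁| = 1.7334 km/s.
Circular speed at r₂: v₂ = √(μ/r₂) = 1.79576 km/s.
Transfer-orbit speed at r₂: v_a = √[μ(2/r₂ − 1/a_t)] = 0.834259 km/s.
Second burn Δv₂ = |v₂ − v_a| = 0.96150 km/s.
Total Δv = Δv₁ + Δv₂ = 2.695 km/s.

Δv = 2.695 km/s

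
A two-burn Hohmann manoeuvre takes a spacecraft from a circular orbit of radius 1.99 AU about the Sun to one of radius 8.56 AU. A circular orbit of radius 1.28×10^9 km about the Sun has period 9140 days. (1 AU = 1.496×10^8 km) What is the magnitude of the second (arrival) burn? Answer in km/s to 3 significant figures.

Δv₂ = 3.93 km/s

From Kepler's third law T² = 4π²r³/μ at r = 1.28×10^9 km, T = 9140 days = 9140 × 86400 s = 7.89696×10^8 s: μ = 4π²r³/T² = 1.32761×10^11 km³/s².
In km: r₁ = 1.99 × 1.496×10^8 = 2.97704×10^8 km; r₂ = 8.56 × 1.496×10^8 = 1.280576×10^9 km.
Transfer-ellipse semi-major axis a_t = (r₁ + r₂)/2 = (2.97704×10^8 + 1.280576×10^9)/2 = 7.8914×10^8 km.
On the circular orbit at r = 1.280576×10^9 km, v_c = √(μ/r) = 10.182 km/s.
Transfer-orbit speed at the same r (vis-viva, a = a_t): v_t = √[μ(2/r − 1/a_t)] = 6.2539 km/s.
Δv₂ = |v_t − v_c| = |6.2539 − 10.182| = 3.928 km/s.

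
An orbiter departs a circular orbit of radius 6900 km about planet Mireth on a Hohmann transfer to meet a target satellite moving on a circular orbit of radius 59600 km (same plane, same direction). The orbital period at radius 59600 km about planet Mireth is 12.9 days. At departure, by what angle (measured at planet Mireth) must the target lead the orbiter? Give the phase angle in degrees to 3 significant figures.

From Kepler's third law T² = 4π²r³/μ at r = 59600 km, T = 12.9 days = 12.9 × 86400 s = 1.11456×10^6 s: μ = 4π²r³/T² = 6728.09 km³/s².
The Hohmann ellipse has a_t = (r₁ + r₂)/2 = 33250 km.
The half-period of the transfer ellipse is t = π√(a_t³/μ) = 2.3222×10^5 s.
The target's mean motion on its circular orbit is ω₂ = √(μ/r₂³) = 5.6374×10^-6 rad/s.
Angle swept by the target during transfer: ω₂·t = 1.3091 rad = 75.01°.
Arrival is 180° from departure on the ellipse, so φ = 180° − 75.01° = 105°.

φ = 105°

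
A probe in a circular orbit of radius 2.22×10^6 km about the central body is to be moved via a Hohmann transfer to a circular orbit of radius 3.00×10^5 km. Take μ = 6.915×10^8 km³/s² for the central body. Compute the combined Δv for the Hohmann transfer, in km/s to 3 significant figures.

The Hohmann ellipse has a_t = (r₁ + r₂)/2 = 1.260×10^6 km.
Circular speed at r₁: v₁ = √(μ/r₁) = √(6.915×10^8/2.220×10^6) = 17.649 km/s.
Transfer-orbit speed at r₁ (vis-viva equation): v_a = √[μ(2/r₁ − 1/a_t)] = 8.6118 km/s.
First burn Δv₁ = |v_a − v₁| = 9.0372 km/s.
At r₂, v₂ = √(μ/r₂) = 48.010 km/s.
Transfer-orbit speed at r₂: v_p = √[μ(2/r₂ − 1/a_t)] = 63.727 km/s.
Second burn Δv₂ = |v₂ − v_p| = 15.717 km/s.
Δv = Δv₁ + Δv₂ = 9.0372 + 15.717 = 24.75 km/s.

Δv = 24.8 km/s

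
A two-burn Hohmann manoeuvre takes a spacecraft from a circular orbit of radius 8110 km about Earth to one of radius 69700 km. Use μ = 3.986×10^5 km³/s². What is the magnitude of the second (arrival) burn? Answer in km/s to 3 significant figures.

Transfer-ellipse semi-major axis a_t = (r₁ + r₂)/2 = (8110 + 69700)/2 = 38905 km.
On the circular orbit at r = 69700 km, v_c = √(μ/r) = 2.3914 km/s.
Vis-viva on the transfer ellipse at r = 69700 km gives v_t = √[μ(2/r − 1/a_t)] = 1.0918 km/s.
Δv₂ = |v_t − v_c| = |1.0918 − 2.3914| = 1.300 km/s.

Δv₂ = 1.30 km/s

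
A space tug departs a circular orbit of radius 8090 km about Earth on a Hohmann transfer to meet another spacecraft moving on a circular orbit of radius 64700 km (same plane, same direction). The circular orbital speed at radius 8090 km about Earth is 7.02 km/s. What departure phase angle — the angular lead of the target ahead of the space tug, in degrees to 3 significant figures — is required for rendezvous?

φ = 104°

From the circular-orbit relation v² = μ/r at r = 8090 km: μ = v²r = (7.02)² × 8090 = 3.98678×10^5 km³/s².
Transfer-ellipse semi-major axis a_t = (r₁ + r₂)/2 = (8090 + 64700)/2 = 36395 km.
The half-period of the transfer ellipse is t = π√(a_t³/μ) = 34546 s.
Target angular speed ω₂ = √(μ/r₂³) = 3.8367×10^-5 rad/s.
Angle swept by the target during transfer: ω₂·t = 1.3254 rad = 75.94°.
The space tug traverses 180° on the transfer ellipse, so the target must lead by 180° − 75.94° = 104°.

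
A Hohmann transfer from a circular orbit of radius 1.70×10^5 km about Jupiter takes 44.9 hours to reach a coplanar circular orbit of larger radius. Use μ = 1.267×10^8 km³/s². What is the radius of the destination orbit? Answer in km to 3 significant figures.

r₂ = 1.22×10^6 km

Transfer time t = 44.9 hours = 1.6164×10^5 s, and t = π√(a_t³/μ).
So a_t = (μ t²/π²)^(1/3) = (1.267×10^8 × (1.6164×10^5)² / π²)^(1/3) = 6.9480×10^5 km.
Since a_t = (r₁ + r₂)/2, r₂ = 2a_t − r₁ = 2×6.9480×10^5 − 1.700×10^5 = 1.2196×10^6 km.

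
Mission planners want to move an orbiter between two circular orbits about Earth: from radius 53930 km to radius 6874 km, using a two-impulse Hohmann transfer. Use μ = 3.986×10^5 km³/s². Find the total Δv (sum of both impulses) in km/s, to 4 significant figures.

Δv = 3.953 km/s

Transfer-ellipse semi-major axis a_t = (r₁ + r₂)/2 = (53930 + 6874)/2 = 30402 km.
At r₁ the circular-orbit speed is v₁ = √(μ/r₁) = 2.719 km/s.
Transfer-orbit speed at r₁ (vis-viva equation): v_a = √[μ(2/r₁ − 1/a_t)] = 1.293 km/s.
First burn Δv₁ = |v_a − v₁| = 1.426 km/s.
At r₂, v₂ = √(μ/r₂) = 7.6149 km/s.
Transfer-orbit speed at r₂: v_p = √[μ(2/r₂ − 1/a_t)] = 10.142 km/s.
Second burn Δv₂ = |v₂ − v_p| = 2.527 km/s.
Δv = Δv₁ + Δv₂ = 1.426 + 2.527 = 3.953 km/s.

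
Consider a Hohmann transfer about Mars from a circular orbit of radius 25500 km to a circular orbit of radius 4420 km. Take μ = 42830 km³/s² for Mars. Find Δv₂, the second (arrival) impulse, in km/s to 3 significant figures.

Δv₂ = 0.951 km/s

The Hohmann ellipse has a_t = (r₁ + r₂)/2 = 14960 km.
On the circular orbit at r = 4420 km, v_c = √(μ/r) = 3.1129 km/s.
Vis-viva on the transfer ellipse at r = 4420 km gives v_t = √[μ(2/r − 1/a_t)] = 4.0641 km/s.
Δv₂ = |v_t − v_c| = |4.0641 − 3.1129| = 0.9512 km/s.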